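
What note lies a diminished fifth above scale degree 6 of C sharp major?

E

Scale degree 6 of C# major is A#.
A diminished fifth (6 semitones) above A# lands on the letter E, giving E.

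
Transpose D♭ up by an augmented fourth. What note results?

A fourth above D lands on the letter G.
An augmented fourth spans 6 semitones, so Db moves to pitch class 7. On the letter G that is G.

G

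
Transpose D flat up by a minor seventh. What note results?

D up a major seventh is C#, so the target letter is C.
From Db, a minor seventh is 10 semitones up: Cb.

Cb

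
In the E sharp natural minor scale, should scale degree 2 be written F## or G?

Each scale degree takes a distinct letter name. Degree 2 of a scale on E must use the letter F.
F## and G are enharmonically the same pitch, but only F## uses the letter F, so it is the correct spelling here.

F##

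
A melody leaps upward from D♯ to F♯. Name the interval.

minor third

The letter names run D→F, a span of 2 letter steps, so the interval is some kind of third.
D# to F# is 3 semitones. A major third is 4, so 3 makes it minor.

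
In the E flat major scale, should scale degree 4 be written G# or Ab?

Ab

Each scale degree takes a distinct letter name. Degree 4 of a scale on E must use the letter A.
Ab and G# are enharmonically the same pitch, but only Ab uses the letter A, so it is the correct spelling here.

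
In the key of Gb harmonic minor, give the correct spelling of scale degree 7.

Degree 7 takes the letter 6 steps above G, which is F.
In harmonic minor, degree 7 sits 11 semitones above the tonic. Gb + 11 semitones is pitch class 5, spelled on F as F.

F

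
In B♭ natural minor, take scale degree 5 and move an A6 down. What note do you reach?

Scale degree 5 of Bb natural minor is F.
An augmented sixth (10 semitones) below F lands on the letter A, giving Abb.

Abb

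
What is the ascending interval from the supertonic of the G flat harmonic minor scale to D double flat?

diminished fourth

The supertonic of Gb harmonic minor is Ab.
Ab up to Dbb: letters A→D make it a fourth; 4 semitones makes it diminished.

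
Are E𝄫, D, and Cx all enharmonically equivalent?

Ebb is pitch class 2; D is pitch class 2; C## is pitch class 2.
All spellings map to pitch class 2, so they are enharmonically equivalent.

Yes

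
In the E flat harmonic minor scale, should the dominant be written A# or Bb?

Bb

Each scale degree takes a distinct letter name. Degree 5 of a scale on E must use the letter B.
Bb and A# are enharmonically the same pitch, but only Bb uses the letter B, so it is the correct spelling here.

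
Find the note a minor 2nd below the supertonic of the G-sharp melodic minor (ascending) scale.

G##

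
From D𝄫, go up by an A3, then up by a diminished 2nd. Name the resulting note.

Gbb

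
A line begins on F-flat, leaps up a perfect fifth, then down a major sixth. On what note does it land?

A perfect fifth up from Fb is Cb (letter C, 7 semitones up).
A major sixth down from Cb is Ebb (letter E, 9 semitones down).

Ebb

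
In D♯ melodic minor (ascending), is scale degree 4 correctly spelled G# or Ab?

G#

Each scale degree takes a distinct letter name. Degree 4 of a scale on D must use the letter G.
G# and Ab are enharmonically the same pitch, but only G# uses the letter G, so it is the correct spelling here.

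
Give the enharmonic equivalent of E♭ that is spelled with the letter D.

Plain D sits 1 semitone below Eb, so on the letter D the same pitch needs a sharp: D#.

D#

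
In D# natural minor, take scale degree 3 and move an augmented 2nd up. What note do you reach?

G##

Scale degree 3 of D# natural minor is F#.
An augmented second (3 semitones) above F# lands on the letter G, giving G##.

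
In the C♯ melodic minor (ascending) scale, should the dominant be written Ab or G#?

G#

Each scale degree takes a distinct letter name. Degree 5 of a scale on C must use the letter G.
G# and Ab are enharmonically the same pitch, but only G# uses the letter G, so it is the correct spelling here.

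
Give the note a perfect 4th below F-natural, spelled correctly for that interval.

C

A fourth below F lands on the letter C.
A perfect fourth spans 5 semitones, so F moves to pitch class 0. On the letter C that is C.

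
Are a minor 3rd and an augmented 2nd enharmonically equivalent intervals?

Yes

A minor third spans 3 semitones; an augmented second spans 3.
They are enharmonically equivalent.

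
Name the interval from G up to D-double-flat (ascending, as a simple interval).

doubly diminished fifth

Counting letters G–A–B–C–D gives a fifth.
G→Dbb = 5 semitones, 2 narrower than the perfect fifth (7), so doubly diminished.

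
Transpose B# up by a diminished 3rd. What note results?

D

A third above B lands on the letter D.
A diminished third spans 2 semitones, so B# moves to pitch class 2. On the letter D that is D.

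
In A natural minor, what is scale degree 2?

B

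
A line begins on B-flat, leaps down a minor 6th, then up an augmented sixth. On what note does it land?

A minor sixth down from Bb is D (letter D, 8 semitones down).
An augmented sixth up from D is B# (letter B, 10 semitones up).

B#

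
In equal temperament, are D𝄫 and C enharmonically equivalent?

Yes

Dbb = pitch class 0 and C = pitch class 0 — the same pitch class, so they are enharmonic equivalents.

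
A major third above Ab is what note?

C

A up a major third is C#, so the target letter is C.
From Ab, a major third is 4 semitones up: C.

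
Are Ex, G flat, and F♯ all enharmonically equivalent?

E## is pitch class 6; Gb is pitch class 6; F# is pitch class 6.
All spellings map to pitch class 6, so they are enharmonically equivalent.

Yes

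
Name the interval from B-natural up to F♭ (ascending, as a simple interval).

doubly diminished fifth

Counting letters B–C–D–E–F gives a fifth.
B→Fb = 5 semitones, 2 narrower than the perfect fifth (7), so doubly diminished.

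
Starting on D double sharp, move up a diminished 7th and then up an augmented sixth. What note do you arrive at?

A##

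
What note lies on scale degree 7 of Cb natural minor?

The Cb natural minor scale runs Cb Db Ebb Fb Gb Abb Bbb.
Degree 7 is Bbb.

Bbb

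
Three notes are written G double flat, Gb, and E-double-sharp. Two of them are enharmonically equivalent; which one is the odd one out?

In 12-tone equal temperament, enharmonic equivalents share a pitch class. Gbb is pitch class 5; Gb is pitch class 6; E## is pitch class 6.
Gb and E## share pitch class 6, while Gbb is pitch class 5.

Gbb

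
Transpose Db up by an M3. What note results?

F

D up a major third is F#, so the target letter is F.
From Db, a major third is 4 semitones up: F.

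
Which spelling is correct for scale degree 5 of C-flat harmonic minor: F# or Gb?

Each scale degree takes a distinct letter name. Degree 5 of a scale on C must use the letter G.
Gb and F# are enharmonically the same pitch, but only Gb uses the letter G, so it is the correct spelling here.

Gb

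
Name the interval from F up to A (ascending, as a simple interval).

major third

Counting letters F–G–A gives a third.
F→A = 4 semitones, exactly the major third.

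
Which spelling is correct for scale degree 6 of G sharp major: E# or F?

E#

Each scale degree takes a distinct letter name. Degree 6 of a scale on G must use the letter E.
E# and F are enharmonically the same pitch, but only E# uses the letter E, so it is the correct spelling here.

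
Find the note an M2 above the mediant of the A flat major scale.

The mediant of Ab major is C.
A major second (2 semitones) above C lands on the letter D, giving D.

D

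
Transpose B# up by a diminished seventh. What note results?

A

B up a major seventh is A#, so the target letter is A.
From B#, a diminished seventh is 9 semitones up: A.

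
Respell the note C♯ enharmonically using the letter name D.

C# is pitch class 1. The letter D alone is pitch class 2.
To reach pitch class 1 from D requires an offset of -1 semitone, i.e. flat: Db.

Db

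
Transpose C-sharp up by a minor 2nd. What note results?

A second above C lands on the letter D.
A minor second spans 1 semitone, so C# moves to pitch class 2. On the letter D that is D.

D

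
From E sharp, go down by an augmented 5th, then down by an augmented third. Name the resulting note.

An augmented fifth down from E# is A (letter A, 8 semitones down).
An augmented third down from A is Fb (letter F, 5 semitones down).

Fb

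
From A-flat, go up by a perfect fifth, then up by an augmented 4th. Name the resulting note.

A

A perfect fifth up from Ab is Eb (letter E, 7 semitones up).
An augmented fourth up from Eb is A (letter A, 6 semitones up).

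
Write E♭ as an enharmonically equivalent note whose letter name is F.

Eb is pitch class 3. The letter F alone is pitch class 5.
To reach pitch class 3 from F requires an offset of -2 semitones, i.e. double flat: Fbb.

Fbb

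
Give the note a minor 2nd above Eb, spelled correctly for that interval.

Fb

A second above E lands on the letter F.
A minor second spans 1 semitone, so Eb moves to pitch class 4. On the letter F that is Fb.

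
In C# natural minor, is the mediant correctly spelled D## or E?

E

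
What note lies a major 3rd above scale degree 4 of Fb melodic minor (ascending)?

Scale degree 4 of Fb melodic minor (ascending) is Bbb.
A major third (4 semitones) above Bbb lands on the letter D, giving Db.

Db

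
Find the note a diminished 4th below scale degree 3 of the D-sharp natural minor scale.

Scale degree 3 of D# natural minor is F#.
A diminished fourth (4 semitones) below F# lands on the letter C, giving C##.

C##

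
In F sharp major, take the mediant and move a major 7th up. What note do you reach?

The mediant of F# major is A#.
A major seventh (11 semitones) above A# lands on the letter G, giving G##.

G##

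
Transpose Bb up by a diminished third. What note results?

Dbb

B up a major third is D#, so the target letter is D.
From Bb, a diminished third is 2 semitones up: Dbb.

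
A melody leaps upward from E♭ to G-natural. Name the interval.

The letter names run E→G, a span of 2 letter steps, so the interval is some kind of third.
Eb to G is 4 semitones. A major third is 4, so 4 makes it major.

major third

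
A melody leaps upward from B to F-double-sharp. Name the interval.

augmented fifth

The letter names run B→F, a span of 4 letter steps, so the interval is some kind of fifth.
B to F## is 8 semitones. A perfect fifth is 7, so 8 makes it augmented.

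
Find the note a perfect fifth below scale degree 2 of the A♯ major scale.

Scale degree 2 of A# major is B#.
A perfect fifth (7 semitones) below B# lands on the letter E, giving E#.

E#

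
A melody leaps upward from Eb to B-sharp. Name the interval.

doubly augmented fifth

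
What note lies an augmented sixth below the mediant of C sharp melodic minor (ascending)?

Gb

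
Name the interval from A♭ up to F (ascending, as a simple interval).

The letter names run A→F, a span of 5 letter steps, so the interval is some kind of sixth.
Ab to F is 9 semitones. A major sixth is 9, so 9 makes it major.

major sixth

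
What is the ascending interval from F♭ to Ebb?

The letter names run F→E, a span of 6 letter steps, so the interval is some kind of seventh.
Fb to Ebb is 10 semitones. A major seventh is 11, so 10 makes it minor.

minor seventh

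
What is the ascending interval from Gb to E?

augmented sixth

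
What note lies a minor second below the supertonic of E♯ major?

The supertonic of E# major is F##.
A minor second (1 semitone) below F## lands on the letter E, giving E##.

E##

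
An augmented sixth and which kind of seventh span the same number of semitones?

An augmented sixth spans 10 semitones.
A seventh spanning 10 semitones is minor (the major seventh is 11).

minor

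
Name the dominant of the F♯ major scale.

Degree 5 takes the letter 4 steps above F, which is C.
In major, degree 5 sits 7 semitones above the tonic. F# + 7 semitones is pitch class 1, spelled on C as C#.

C#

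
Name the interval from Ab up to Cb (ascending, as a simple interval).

The letter names run A→C, a span of 2 letter steps, so the interval is some kind of third.
Ab to Cb is 3 semitones. A major third is 4, so 3 makes it minor.

minor third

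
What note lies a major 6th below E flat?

A sixth below E lands on the letter G.
A major sixth spans 9 semitones, so Eb moves to pitch class 6. On the letter G that is Gb.

Gb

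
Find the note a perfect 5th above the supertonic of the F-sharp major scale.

D#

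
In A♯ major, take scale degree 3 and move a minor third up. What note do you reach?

E#

Scale degree 3 of A# major is C##.
A minor third (3 semitones) above C## lands on the letter E, giving E#.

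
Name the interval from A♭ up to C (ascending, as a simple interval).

Counting letters A–B–C gives a third.
Ab→C = 4 semitones, exactly the major third.

major third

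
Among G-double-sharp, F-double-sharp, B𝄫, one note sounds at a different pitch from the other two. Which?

F##

In 12-tone equal temperament, enharmonic equivalents share a pitch class. G## is pitch class 9; F## is pitch class 7; Bbb is pitch class 9.
G## and Bbb share pitch class 9, while F## is pitch class 7.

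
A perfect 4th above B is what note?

A fourth above B lands on the letter E.
A perfect fourth spans 5 semitones, so B moves to pitch class 4. On the letter E that is E.

E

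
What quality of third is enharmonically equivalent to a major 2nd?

diminished

A major second spans 2 semitones.
A third spanning 2 semitones is diminished (the major third is 4).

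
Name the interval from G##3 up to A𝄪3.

major second

The letter names run G→A, a span of 1 letter step, so the interval is some kind of second.
G## to A## is 2 semitones. A major second is 2, so 2 makes it major.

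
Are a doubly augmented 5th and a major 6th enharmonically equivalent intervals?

Yes

A doubly augmented fifth spans 9 semitones; a major sixth spans 9.
They are enharmonically equivalent.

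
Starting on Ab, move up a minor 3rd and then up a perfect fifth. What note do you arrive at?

Gb

A minor third up from Ab is Cb (letter C, 3 semitones up).
A perfect fifth up from Cb is Gb (letter G, 7 semitones up).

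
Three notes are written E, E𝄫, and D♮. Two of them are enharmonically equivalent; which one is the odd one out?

E

In 12-tone equal temperament, enharmonic equivalents share a pitch class. E is pitch class 4; Ebb is pitch class 2; D is pitch class 2.
Ebb and D share pitch class 2, while E is pitch class 4.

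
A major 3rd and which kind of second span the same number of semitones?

doubly augmented

A major third spans 4 semitones.
A second spanning 4 semitones is doubly augmented (the major second is 2).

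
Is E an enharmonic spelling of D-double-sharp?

E = pitch class 4 and D## = pitch class 4 — the same pitch class, so they are enharmonic equivalents.

Yes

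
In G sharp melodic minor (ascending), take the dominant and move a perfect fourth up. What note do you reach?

G#

The dominant of G# melodic minor (ascending) is D#.
A perfect fourth (5 semitones) above D# lands on the letter G, giving G#.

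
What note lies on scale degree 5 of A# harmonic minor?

E#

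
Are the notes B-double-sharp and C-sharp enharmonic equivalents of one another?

Yes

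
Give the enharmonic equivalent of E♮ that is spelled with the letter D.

D##

E is pitch class 4. The letter D alone is pitch class 2.
To reach pitch class 4 from D requires an offset of +2 semitones, i.e. double sharp: D##.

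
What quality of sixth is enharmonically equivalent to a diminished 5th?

A diminished fifth spans 6 semitones.
A sixth spanning 6 semitones is doubly diminished (the major sixth is 9).

doubly diminished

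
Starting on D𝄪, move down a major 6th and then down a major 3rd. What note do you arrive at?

A major sixth down from D## is F## (letter F, 9 semitones down).
A major third down from F## is D# (letter D, 4 semitones down).

D#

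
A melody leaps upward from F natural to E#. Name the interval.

augmented seventh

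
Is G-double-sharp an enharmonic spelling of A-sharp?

No

Two spellings are enharmonically equivalent only if they share a pitch class.
Here G## → 9, A# → 10; 9 ≠ 10, so they are not.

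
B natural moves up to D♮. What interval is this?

Counting letters B–C–D gives a third.
B→D = 3 semitones, 1 narrower than the major third (4), so minor.

minor third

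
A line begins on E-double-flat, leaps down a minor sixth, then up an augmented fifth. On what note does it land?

A minor sixth down from Ebb is Gb (letter G, 8 semitones down).
An augmented fifth up from Gb is D (letter D, 8 semitones up).

D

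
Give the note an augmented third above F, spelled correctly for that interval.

A#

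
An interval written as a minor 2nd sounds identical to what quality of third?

A minor second spans 1 semitone.
A third spanning 1 semitone is doubly diminished (the major third is 4).

doubly diminished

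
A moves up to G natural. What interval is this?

minor seventh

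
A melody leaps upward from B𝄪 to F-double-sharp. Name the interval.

diminished fifth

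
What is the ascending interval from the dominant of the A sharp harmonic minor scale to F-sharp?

The dominant of A# harmonic minor is E#.
E# up to F#: letters E→F make it a second; 1 semitone makes it minor.

minor second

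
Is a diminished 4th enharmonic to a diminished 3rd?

No

A diminished fourth spans 4 semitones; a diminished third spans 2.
The spans differ, so they are not enharmonic equivalents.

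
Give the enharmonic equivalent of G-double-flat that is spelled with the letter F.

F

Plain F sits at the same pitch as Gbb, so on the letter F the same pitch needs a natural: F.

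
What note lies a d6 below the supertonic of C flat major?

F#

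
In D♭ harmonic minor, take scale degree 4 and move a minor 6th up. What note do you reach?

Ebb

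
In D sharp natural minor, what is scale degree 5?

Degree 5 takes the letter 4 steps above D, which is A.
In natural minor, degree 5 sits 7 semitones above the tonic. D# + 7 semitones is pitch class 10, spelled on A as A#.

A#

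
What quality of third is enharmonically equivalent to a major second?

diminished

A major second spans 2 semitones.
A third spanning 2 semitones is diminished (the major third is 4).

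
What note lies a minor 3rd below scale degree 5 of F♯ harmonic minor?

A#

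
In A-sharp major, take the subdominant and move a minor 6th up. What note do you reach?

The subdominant of A# major is D#.
A minor sixth (8 semitones) above D# lands on the letter B, giving B.

B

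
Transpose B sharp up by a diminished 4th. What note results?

E

B up a perfect fourth is E, so the target letter is E.
From B#, a diminished fourth is 4 semitones up: E.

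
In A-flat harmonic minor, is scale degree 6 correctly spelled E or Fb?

Each scale degree takes a distinct letter name. Degree 6 of a scale on A must use the letter F.
Fb and E are enharmonically the same pitch, but only Fb uses the letter F, so it is the correct spelling here.

Fb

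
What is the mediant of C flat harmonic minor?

Degree 3 takes the letter 2 steps above C, which is E.
In harmonic minor, degree 3 sits 3 semitones above the tonic. Cb + 3 semitones is pitch class 2, spelled on E as Ebb.

Ebb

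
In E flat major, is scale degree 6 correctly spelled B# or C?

C

Each scale degree takes a distinct letter name. Degree 6 of a scale on E must use the letter C.
C and B# are enharmonically the same pitch, but only C uses the letter C, so it is the correct spelling here.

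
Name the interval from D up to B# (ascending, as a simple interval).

The letter names run D→B, a span of 5 letter steps, so the interval is some kind of sixth.
D to B# is 10 semitones. A major sixth is 9, so 10 makes it augmented.

augmented sixth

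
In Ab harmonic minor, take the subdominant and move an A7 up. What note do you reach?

The subdominant of Ab harmonic minor is Db.
An augmented seventh (12 semitones) above Db lands on the letter C, giving C#.

C#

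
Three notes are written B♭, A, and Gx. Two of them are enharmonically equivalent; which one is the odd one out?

In 12-tone equal temperament, enharmonic equivalents share a pitch class. Bb is pitch class 10; A is pitch class 9; G## is pitch class 9.
A and G## share pitch class 9, while Bb is pitch class 10.

Bb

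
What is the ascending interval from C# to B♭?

diminished seventh

Counting letters C–D–E–F–G–A–B gives a seventh.
C#→Bb = 9 semitones, 2 narrower than the major seventh (11), so diminished.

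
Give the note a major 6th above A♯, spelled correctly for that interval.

A up a major sixth is F#, so the target letter is F.
From A#, a major sixth is 9 semitones up: F##.

F##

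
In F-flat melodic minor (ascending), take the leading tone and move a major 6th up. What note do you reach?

C

The leading tone of Fb melodic minor (ascending) is Eb.
A major sixth (9 semitones) above Eb lands on the letter C, giving C.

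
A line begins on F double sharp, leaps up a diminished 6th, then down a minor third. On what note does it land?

B

A diminished sixth up from F## is D (letter D, 7 semitones up).
A minor third down from D is B (letter B, 3 semitones down).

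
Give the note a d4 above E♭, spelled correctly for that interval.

Abb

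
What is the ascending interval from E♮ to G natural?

minor third

The letter names run E→G, a span of 2 letter steps, so the interval is some kind of third.
E to G is 3 semitones. A major third is 4, so 3 makes it minor.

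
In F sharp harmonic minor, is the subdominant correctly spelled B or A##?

B

Each scale degree takes a distinct letter name. Degree 4 of a scale on F must use the letter B.
B and A## are enharmonically the same pitch, but only B uses the letter B, so it is the correct spelling here.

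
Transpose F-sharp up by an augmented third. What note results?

A third above F lands on the letter A.
An augmented third spans 5 semitones, so F# moves to pitch class 11. On the letter A that is A##.

A##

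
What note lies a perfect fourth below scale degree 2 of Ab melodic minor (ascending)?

F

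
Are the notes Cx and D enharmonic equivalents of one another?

C## = pitch class 2 and D = pitch class 2 — the same pitch class, so they are enharmonic equivalents.

Yes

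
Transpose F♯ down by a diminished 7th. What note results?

G##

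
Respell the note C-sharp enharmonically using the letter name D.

C# is pitch class 1. The letter D alone is pitch class 2.
To reach pitch class 1 from D requires an offset of -1 semitone, i.e. flat: Db.

Db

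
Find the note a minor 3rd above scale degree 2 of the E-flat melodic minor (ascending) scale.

Scale degree 2 of Eb melodic minor (ascending) is F.
A minor third (3 semitones) above F lands on the letter A, giving Ab.

Ab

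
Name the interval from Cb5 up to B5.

Counting letters C–D–E–F–G–A–B gives a seventh.
Cb→B = 12 semitones, 1 wider than the major seventh (11), so augmented.

augmented seventh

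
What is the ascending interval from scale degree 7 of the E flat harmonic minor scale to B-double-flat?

diminished sixth

Scale degree 7 of Eb harmonic minor is D.
D up to Bbb: letters D→B make it a sixth; 7 semitones makes it diminished.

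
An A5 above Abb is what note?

Eb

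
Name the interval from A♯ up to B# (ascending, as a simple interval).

major second

The letter names run A→B, a span of 1 letter step, so the interval is some kind of second.
A# to B# is 2 semitones. A major second is 2, so 2 makes it major.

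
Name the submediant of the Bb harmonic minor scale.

The Bb harmonic minor scale runs Bb C Db Eb F Gb A.
Degree 6 is Gb.

Gb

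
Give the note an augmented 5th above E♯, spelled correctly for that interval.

B##

A fifth above E lands on the letter B.
An augmented fifth spans 8 semitones, so E# moves to pitch class 1. On the letter B that is B##.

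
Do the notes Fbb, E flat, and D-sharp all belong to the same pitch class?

Fbb is pitch class 3; Eb is pitch class 3; D# is pitch class 3.
All spellings map to pitch class 3, so they are enharmonically equivalent.

Yes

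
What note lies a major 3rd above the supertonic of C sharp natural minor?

F##

The supertonic of C# natural minor is D#.
A major third (4 semitones) above D# lands on the letter F, giving F##.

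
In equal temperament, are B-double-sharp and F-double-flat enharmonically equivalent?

Two spellings are enharmonically equivalent only if they share a pitch class.
Here B## → 1, Fbb → 3; 1 ≠ 3, so they are not.

No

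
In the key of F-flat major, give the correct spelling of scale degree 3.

The Fb major scale runs Fb Gb Ab Bbb Cb Db Eb.
Degree 3 is Ab.

Ab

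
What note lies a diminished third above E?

A third above E lands on the letter G.
A diminished third spans 2 semitones, so E moves to pitch class 6. On the letter G that is Gb.

Gb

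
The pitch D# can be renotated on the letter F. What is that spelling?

D# is pitch class 3. The letter F alone is pitch class 5.
To reach pitch class 3 from F requires an offset of -2 semitones, i.e. double flat: Fbb.

Fbb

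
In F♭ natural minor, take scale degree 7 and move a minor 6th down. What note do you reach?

Gb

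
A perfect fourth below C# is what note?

A fourth below C lands on the letter G.
A perfect fourth spans 5 semitones, so C# moves to pitch class 8. On the letter G that is G#.

G#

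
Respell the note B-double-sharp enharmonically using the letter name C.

C#

Plain C sits 1 semitone below B##, so on the letter C the same pitch needs a sharp: C#.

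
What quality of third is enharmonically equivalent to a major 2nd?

diminished

A major second spans 2 semitones.
A third spanning 2 semitones is diminished (the major third is 4).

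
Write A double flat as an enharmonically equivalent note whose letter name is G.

Plain G sits at the same pitch as Abb, so on the letter G the same pitch needs a natural: G.

G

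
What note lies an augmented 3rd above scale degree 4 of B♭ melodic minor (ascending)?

Scale degree 4 of Bb melodic minor (ascending) is Eb.
An augmented third (5 semitones) above Eb lands on the letter G, giving G#.

G#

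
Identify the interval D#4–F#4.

The letter names run D→F, a span of 2 letter steps, so the interval is some kind of third.
D# to F# is 3 semitones. A major third is 4, so 3 makes it minor.

minor third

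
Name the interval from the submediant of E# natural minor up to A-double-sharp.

augmented sixth

The submediant of E# natural minor is C#.
C# up to A##: letters C→A make it a sixth; 10 semitones makes it augmented.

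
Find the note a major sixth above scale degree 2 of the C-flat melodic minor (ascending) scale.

Scale degree 2 of Cb melodic minor (ascending) is Db.
A major sixth (9 semitones) above Db lands on the letter B, giving Bb.

Bb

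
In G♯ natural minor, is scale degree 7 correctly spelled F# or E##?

F#

Each scale degree takes a distinct letter name. Degree 7 of a scale on G must use the letter F.
F# and E## are enharmonically the same pitch, but only F# uses the letter F, so it is the correct spelling here.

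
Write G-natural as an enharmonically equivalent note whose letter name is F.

Plain F sits 2 semitones below G, so on the letter F the same pitch needs a double sharp: F##.

F##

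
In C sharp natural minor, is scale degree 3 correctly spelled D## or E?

Each scale degree takes a distinct letter name. Degree 3 of a scale on C must use the letter E.
E and D## are enharmonically the same pitch, but only E uses the letter E, so it is the correct spelling here.

E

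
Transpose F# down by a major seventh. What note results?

G

A seventh below F lands on the letter G.
A major seventh spans 11 semitones, so F# moves to pitch class 7. On the letter G that is G.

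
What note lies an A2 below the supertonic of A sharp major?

A

The supertonic of A# major is B#.
An augmented second (3 semitones) below B# lands on the letter A, giving A.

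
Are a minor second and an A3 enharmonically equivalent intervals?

No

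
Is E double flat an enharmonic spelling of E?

Ebb is pitch class 2; E is pitch class 4.
The pitch classes differ (2 vs. 4), so they are not enharmonic equivalents.

No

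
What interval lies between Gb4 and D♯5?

The letter names run G→D, a span of 4 letter steps, so the interval is some kind of fifth.
Gb to D# is 9 semitones. A perfect fifth is 7, so 9 makes it doubly augmented.

doubly augmented fifth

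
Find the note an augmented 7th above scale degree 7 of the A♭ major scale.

F##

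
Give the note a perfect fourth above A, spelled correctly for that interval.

D

A fourth above A lands on the letter D.
A perfect fourth spans 5 semitones, so A moves to pitch class 2. On the letter D that is D.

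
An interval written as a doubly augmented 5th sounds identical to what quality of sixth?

major

A doubly augmented fifth spans 9 semitones.
A sixth spanning 9 semitones is major (the major sixth is 9).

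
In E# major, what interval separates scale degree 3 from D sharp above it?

Scale degree 3 of E# major is G##.
G## up to D#: letters G→D make it a fifth; 6 semitones makes it diminished.

diminished fifth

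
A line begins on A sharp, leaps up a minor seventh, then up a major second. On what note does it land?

A minor seventh up from A# is G# (letter G, 10 semitones up).
A major second up from G# is A# (letter A, 2 semitones up).

A#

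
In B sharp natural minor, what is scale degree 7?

A#

The B# natural minor scale runs B# C## D# E# F## G# A#.
Degree 7 is A#.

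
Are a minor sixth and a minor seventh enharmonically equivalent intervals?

No

A minor sixth spans 8 semitones; a minor seventh spans 10.
The spans differ, so they are not enharmonic equivalents.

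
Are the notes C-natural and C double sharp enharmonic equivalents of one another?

No

Two spellings are enharmonically equivalent only if they share a pitch class.
Here C → 0, C## → 2; 0 ≠ 2, so they are not.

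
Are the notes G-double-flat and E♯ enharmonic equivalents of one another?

Yes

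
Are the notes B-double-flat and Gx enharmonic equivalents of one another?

Bbb = pitch class 9 and G## = pitch class 9 — the same pitch class, so they are enharmonic equivalents.

Yes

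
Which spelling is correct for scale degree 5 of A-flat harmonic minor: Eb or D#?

Each scale degree takes a distinct letter name. Degree 5 of a scale on A must use the letter E.
Eb and D# are enharmonically the same pitch, but only Eb uses the letter E, so it is the correct spelling here.

Eb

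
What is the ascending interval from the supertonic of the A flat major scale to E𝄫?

diminished fourth

The supertonic of Ab major is Bb.
Bb up to Ebb: letters B→E make it a fourth; 4 semitones makes it diminished.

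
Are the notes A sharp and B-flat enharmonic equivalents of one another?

A# is pitch class 10; Bb is pitch class 10.
All spellings map to pitch class 10, so they are enharmonically equivalent.

Yes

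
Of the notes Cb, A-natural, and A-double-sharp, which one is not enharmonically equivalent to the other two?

In 12-tone equal temperament, enharmonic equivalents share a pitch class. Cb is pitch class 11; A is pitch class 9; A## is pitch class 11.
Cb and A## share pitch class 11, while A is pitch class 9.

A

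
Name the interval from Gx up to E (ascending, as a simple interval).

diminished sixth

The letter names run G→E, a span of 5 letter steps, so the interval is some kind of sixth.
G## to E is 7 semitones. A major sixth is 9, so 7 makes it diminished.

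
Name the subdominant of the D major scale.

The D major scale runs D E F# G A B C#.
Degree 4 is G.

G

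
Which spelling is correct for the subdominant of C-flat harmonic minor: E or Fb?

Each scale degree takes a distinct letter name. Degree 4 of a scale on C must use the letter F.
Fb and E are enharmonically the same pitch, but only Fb uses the letter F, so it is the correct spelling here.

Fb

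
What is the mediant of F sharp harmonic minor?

A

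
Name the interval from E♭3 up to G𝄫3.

Counting letters E–F–G gives a third.
Eb→Gbb = 2 semitones, 2 narrower than the major third (4), so diminished.

diminished third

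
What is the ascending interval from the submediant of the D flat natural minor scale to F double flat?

The submediant of Db natural minor is Bbb.
Bbb up to Fbb: letters B→F make it a fifth; 6 semitones makes it diminished.

diminished fifth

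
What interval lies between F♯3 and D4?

The letter names run F→D, a span of 5 letter steps, so the interval is some kind of sixth.
F# to D is 8 semitones. A major sixth is 9, so 8 makes it minor.

minor sixth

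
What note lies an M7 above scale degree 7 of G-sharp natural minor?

E#

Scale degree 7 of G# natural minor is F#.
A major seventh (11 semitones) above F# lands on the letter E, giving E#.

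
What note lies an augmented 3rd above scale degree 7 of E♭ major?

F##

Scale degree 7 of Eb major is D.
An augmented third (5 semitones) above D lands on the letter F, giving F##.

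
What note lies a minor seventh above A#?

G#

A up a major seventh is G#, so the target letter is G.
From A#, a minor seventh is 10 semitones up: G#.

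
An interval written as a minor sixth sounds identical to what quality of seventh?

A minor sixth spans 8 semitones.
A seventh spanning 8 semitones is doubly diminished (the major seventh is 11).

doubly diminished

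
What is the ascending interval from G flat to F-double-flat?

diminished seventh

The letter names run G→F, a span of 6 letter steps, so the interval is some kind of seventh.
Gb to Fbb is 9 semitones. A major seventh is 11, so 9 makes it diminished.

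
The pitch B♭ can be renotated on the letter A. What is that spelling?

A#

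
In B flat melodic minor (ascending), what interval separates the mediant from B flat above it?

The mediant of Bb melodic minor (ascending) is Db.
Db up to Bb: letters D→B make it a sixth; 9 semitones makes it major.

major sixth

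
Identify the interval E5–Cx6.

Counting letters E–F–G–A–B–C gives a sixth.
E→C## = 10 semitones, 1 wider than the major sixth (9), so augmented.

augmented sixth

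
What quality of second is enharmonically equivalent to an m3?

augmented

A minor third spans 3 semitones.
A second spanning 3 semitones is augmented (the major second is 2).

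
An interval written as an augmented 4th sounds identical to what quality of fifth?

An augmented fourth spans 6 semitones.
A fifth spanning 6 semitones is diminished (the perfect fifth is 7).

diminished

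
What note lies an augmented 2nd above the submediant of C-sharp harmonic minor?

B#

The submediant of C# harmonic minor is A.
An augmented second (3 semitones) above A lands on the letter B, giving B#.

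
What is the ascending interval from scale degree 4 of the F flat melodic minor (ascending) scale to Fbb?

Scale degree 4 of Fb melodic minor (ascending) is Bbb.
Bbb up to Fbb: letters B→F make it a fifth; 6 semitones makes it diminished.

diminished fifth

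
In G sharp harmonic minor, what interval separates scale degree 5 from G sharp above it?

Scale degree 5 of G# harmonic minor is D#.
D# up to G#: letters D→G make it a fourth; 5 semitones makes it perfect.

perfect fourth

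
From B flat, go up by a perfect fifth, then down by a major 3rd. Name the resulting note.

Db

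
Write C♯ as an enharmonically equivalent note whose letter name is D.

C# is pitch class 1. The letter D alone is pitch class 2.
To reach pitch class 1 from D requires an offset of -1 semitone, i.e. flat: Db.

Db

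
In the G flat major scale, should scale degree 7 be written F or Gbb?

F

Each scale degree takes a distinct letter name. Degree 7 of a scale on G must use the letter F.
F and Gbb are enharmonically the same pitch, but only F uses the letter F, so it is the correct spelling here.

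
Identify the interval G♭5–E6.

augmented sixth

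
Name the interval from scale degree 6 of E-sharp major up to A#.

minor sixth

Scale degree 6 of E# major is C##.
C## up to A#: letters C→A make it a sixth; 8 semitones makes it minor.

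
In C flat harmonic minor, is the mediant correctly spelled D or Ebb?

Each scale degree takes a distinct letter name. Degree 3 of a scale on C must use the letter E.
Ebb and D are enharmonically the same pitch, but only Ebb uses the letter E, so it is the correct spelling here.

Ebb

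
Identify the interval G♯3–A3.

The letter names run G→A, a span of 1 letter step, so the interval is some kind of second.
G# to A is 1 semitone. A major second is 2, so 1 makes it minor.

minor second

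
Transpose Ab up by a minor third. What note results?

Cb

A third above A lands on the letter C.
A minor third spans 3 semitones, so Ab moves to pitch class 11. On the letter C that is Cb.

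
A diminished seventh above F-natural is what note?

Ebb

F up a major seventh is E, so the target letter is E.
From F, a diminished seventh is 9 semitones up: Ebb.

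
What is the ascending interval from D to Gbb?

doubly diminished fourth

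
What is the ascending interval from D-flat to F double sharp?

doubly augmented third

The letter names run D→F, a span of 2 letter steps, so the interval is some kind of third.
Db to F## is 6 semitones. A major third is 4, so 6 makes it doubly augmented.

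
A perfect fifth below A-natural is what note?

D

A fifth below A lands on the letter D.
A perfect fifth spans 7 semitones, so A moves to pitch class 2. On the letter D that is D.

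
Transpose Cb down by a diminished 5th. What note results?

F

C down a perfect fifth is F, so the target letter is F.
From Cb, a diminished fifth is 6 semitones down: F.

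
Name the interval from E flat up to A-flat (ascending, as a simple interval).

perfect fourth

The letter names run E→A, a span of 3 letter steps, so the interval is some kind of fourth.
Eb to Ab is 5 semitones. A perfect fourth is 5, so 5 makes it perfect.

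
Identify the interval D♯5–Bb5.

diminished sixth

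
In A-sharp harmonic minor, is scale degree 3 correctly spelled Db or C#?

C#

Each scale degree takes a distinct letter name. Degree 3 of a scale on A must use the letter C.
C# and Db are enharmonically the same pitch, but only C# uses the letter C, so it is the correct spelling here.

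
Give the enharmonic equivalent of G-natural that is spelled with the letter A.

Abb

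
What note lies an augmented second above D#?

A second above D lands on the letter E.
An augmented second spans 3 semitones, so D# moves to pitch class 6. On the letter E that is E##.

E##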